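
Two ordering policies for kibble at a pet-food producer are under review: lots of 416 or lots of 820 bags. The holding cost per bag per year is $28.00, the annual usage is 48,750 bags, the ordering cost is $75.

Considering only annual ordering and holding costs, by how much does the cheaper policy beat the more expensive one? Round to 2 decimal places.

$1,325.78

For each Q, cost = (D/Q)·S + (Q/2)·H.
TC(416) = (48,750/416)×75 + (416/2)×28 = $14,613.06
TC(820) = (48,750/820)×75 + (820/2)×28 = $15,938.84
|ΔTC| = |$14,613.06 − $15,938.84| = $1,325.78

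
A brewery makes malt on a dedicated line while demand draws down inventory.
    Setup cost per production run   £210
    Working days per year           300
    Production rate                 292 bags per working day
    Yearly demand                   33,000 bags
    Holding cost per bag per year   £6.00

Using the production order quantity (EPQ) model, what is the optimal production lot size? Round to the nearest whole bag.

1,925 bags

d = 33,000/300 = 110.0000 bags/day;  effective holding cost H(1 − d/p) = 6·(1 − 110.0000/292) = 3.73973
Q* = √(2DS / H_eff) = √(2·33,000·210 / 3.73973) ≈ 1,925.14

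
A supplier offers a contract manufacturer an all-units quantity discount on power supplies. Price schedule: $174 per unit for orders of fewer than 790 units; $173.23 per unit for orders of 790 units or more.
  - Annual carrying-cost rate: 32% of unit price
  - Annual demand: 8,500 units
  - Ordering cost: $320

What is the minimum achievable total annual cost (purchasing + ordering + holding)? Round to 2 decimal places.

H₁ = 32%×$174 = $55.6800;  H₂ = 32%×$173.23 = $55.4336
EOQ₁ = √(2×8,500×320/55.6800) = 312.57  (< 790, feasible at tier 1)
EOQ₂ = √(2×8,500×320/55.4336) = 313.27  (< 790 → use Q = 790 at tier-2 price)
TC(tier 1 (EOQ₁), Q≈312.6) = $1,496,404.00
TC(tier 2, Q≈790.0) = $1,497,794.31
Minimum at tier 1 (EOQ₁): $1,496,404.00

$1,496,404.00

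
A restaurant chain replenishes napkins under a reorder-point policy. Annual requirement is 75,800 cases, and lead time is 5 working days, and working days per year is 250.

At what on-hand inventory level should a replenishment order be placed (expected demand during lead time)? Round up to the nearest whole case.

Daily demand d = 75,800 / 250 = 303.200 cases/day
Demand during lead time = 303.200 × 5 = 1,516.00
Reorder point = 1,516.00 → round up

1,516 cases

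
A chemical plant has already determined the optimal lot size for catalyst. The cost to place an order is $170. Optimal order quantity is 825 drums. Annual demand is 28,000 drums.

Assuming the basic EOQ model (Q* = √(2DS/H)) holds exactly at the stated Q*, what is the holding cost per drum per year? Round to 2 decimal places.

$13.99

EOQ relation: Q² = 2DS/H, so rearrange for the unknown.
H = 2DS / Q² = 2 × 28,000 × 170 / 825² = 13.9871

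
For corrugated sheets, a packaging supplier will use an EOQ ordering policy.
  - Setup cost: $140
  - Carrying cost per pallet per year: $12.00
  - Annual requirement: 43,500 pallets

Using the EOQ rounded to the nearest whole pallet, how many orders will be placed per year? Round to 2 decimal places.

43.20 orders per year

2DS/H = 2·43,500·140/12 = 1,015,000.00
EOQ = √1,015,000.00 ≈ 1,007.47 → Q = 1,007
N = D/Q = 43,500/1,007 ≈ 43.198 orders/yr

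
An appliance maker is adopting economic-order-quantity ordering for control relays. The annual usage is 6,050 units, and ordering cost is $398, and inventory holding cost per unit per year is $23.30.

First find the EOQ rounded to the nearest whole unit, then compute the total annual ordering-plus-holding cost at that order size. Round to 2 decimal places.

EOQ = √(2DS/H) = √(2 × 6,050 × 398 / 23.3)
    = √(206,686.70) ≈ 454.63 → Q = 455 units
Orders/yr = 6,050/455 = 13.297; ordering cost = 13.297 × $398 = $5,292.09
Average inventory = 455/2 = 227.5; holding cost = 227.5 × $23.3 = $5,300.75
Total = $5,292.09 + $5,300.75 = $10,592.84

$10,592.84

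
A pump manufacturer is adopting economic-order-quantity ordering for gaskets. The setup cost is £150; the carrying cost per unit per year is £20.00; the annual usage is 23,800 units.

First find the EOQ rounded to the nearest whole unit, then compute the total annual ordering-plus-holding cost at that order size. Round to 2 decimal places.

2DS/H = 2·23,800·150/20 = 357,000.00
EOQ = √357,000.00 ≈ 597.49 → Q = 597 units
Annual ordering cost = (D/Q)·S = (23,800/597) × 150 = £5,979.90
Annual holding cost  = (Q/2)·H = (597/2) × 20 = £5,970.00
Total = £5,979.90 + £5,970.00 = £11,949.90

£11,949.90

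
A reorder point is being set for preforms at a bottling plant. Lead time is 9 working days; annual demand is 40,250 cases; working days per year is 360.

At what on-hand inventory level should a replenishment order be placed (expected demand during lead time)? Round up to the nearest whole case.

1,007 cases

Daily demand d = 40,250 / 360 = 111.806 cases/day
Demand during lead time = 111.806 × 9 = 1,006.25
Reorder point = 1,006.25 → round up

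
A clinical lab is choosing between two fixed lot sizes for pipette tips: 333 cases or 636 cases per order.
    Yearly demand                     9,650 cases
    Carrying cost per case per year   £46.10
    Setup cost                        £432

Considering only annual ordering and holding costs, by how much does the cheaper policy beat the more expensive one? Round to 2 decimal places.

£1,019.95

TC(Q) = (D/Q)S + (Q/2)H
TC(333) = (9,650/333)×432 + (333/2)×46.1 = £20,194.57
TC(636) = (9,650/636)×432 + (636/2)×46.1 = £21,214.52
Lots of 333 are cheaper by £1,019.95.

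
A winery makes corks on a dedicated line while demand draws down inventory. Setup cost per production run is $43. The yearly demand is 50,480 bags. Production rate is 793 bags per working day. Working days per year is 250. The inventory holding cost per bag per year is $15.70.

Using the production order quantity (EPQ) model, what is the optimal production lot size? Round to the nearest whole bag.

609 bags

Daily demand d = 50,480/250 = 201.920; p = 793; 1 − d/p = 0.74537
EPQ = √(2DS / (H(1 − d/p)))
    = √(2 × 50,480 × 43 / (15.7 × 0.74537)) ≈ 609.08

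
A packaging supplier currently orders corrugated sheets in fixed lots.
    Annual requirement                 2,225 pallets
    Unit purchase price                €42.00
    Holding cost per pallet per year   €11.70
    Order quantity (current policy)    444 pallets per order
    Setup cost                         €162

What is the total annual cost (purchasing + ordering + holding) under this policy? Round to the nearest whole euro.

Ordering: D/Q × S = 2,225/444 × €162 = €811.82
Holding:  Q/2 × H = 444/2 × €11.7 = €2,597.40
Purchase cost = D·C = 2,225 × 42 = €93,450.00
Total = €811.82 + €2,597.40 + €93,450.00 = €96,859.22

€96,859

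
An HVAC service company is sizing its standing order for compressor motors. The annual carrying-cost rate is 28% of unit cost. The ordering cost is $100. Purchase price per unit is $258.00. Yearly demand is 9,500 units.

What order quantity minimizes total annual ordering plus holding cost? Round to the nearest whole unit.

162 units

Holding cost per unit per year: H = 28% × $258 = $72.2400
Optimal lot size Q* = (2 × 9,500 × $100 / $72.24)^½ ≈ 162.18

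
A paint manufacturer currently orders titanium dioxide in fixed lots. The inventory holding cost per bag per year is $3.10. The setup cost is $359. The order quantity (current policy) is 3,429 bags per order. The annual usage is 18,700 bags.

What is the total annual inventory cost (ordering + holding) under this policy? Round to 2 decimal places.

Ordering: D/Q × S = 18,700/3,429 × $359 = $1,957.80
Holding:  Q/2 × H = 3,429/2 × $3.1 = $5,314.95
Total = $1,957.80 + $5,314.95 = $7,272.75

$7,272.75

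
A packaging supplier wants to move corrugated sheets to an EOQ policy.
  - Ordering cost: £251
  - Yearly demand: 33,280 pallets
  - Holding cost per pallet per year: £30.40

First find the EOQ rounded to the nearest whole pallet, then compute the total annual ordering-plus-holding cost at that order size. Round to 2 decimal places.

EOQ = √(2DS/H) = √(2 × 33,280 × 251 / 30.4)
    = √(549,557.89) ≈ 741.32 → Q = 741 pallets
Orders/yr = 33,280/741 = 44.912; ordering cost = 44.912 × £251 = £11,272.98
Average inventory = 741/2 = 370.5; holding cost = 370.5 × £30.4 = £11,263.20
Total = £11,272.98 + £11,263.20 = £22,536.18

£22,536.18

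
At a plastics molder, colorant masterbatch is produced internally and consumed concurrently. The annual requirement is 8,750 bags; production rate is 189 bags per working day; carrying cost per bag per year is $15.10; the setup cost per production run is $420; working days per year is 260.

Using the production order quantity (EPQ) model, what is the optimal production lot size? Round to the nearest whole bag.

770 bags

d = 8,750/260 = 33.6538 bags/day;  effective holding cost H(1 − d/p) = 15.1·(1 − 33.6538/189) = 12.41125
Q* = √(2DS / H_eff) = √(2·8,750·420 / 12.41125) ≈ 769.55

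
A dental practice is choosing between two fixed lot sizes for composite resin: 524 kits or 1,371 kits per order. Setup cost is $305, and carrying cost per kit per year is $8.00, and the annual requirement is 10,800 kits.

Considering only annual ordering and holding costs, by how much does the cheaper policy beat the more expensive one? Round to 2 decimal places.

$495.63

Annual cost at Q: ordering D·S/Q plus holding Q·H/2.
TC(524) = (10,800/524)×305 + (524/2)×8 = $8,382.26
TC(1,371) = (10,800/1,371)×305 + (1,371/2)×8 = $7,886.63
|ΔTC| = |$8,382.26 − $7,886.63| = $495.63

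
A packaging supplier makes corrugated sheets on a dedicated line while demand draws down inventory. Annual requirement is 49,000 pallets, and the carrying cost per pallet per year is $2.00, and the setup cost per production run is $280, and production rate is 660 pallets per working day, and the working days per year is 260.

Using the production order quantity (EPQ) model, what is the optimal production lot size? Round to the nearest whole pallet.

d = 49,000/260 = 188.4615 pallets/day;  effective holding cost H(1 − d/p) = 2·(1 − 188.4615/660) = 1.42890
Q* = √(2DS / H_eff) = √(2·49,000·280 / 1.42890) ≈ 4,382.18

4,382 pallets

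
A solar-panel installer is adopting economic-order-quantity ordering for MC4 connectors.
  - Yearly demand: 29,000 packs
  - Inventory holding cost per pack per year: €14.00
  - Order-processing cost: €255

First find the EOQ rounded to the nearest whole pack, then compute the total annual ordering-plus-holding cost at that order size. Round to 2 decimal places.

Q* = √(2·D·S / H) = √(2·29,000·255 / 14) = √1,056,428.6 ≈ 1,027.83 → Q = 1,028 packs
Annual ordering cost = (D/Q)·S = (29,000/1,028) × 255 = €7,193.58
Annual holding cost  = (Q/2)·H = (1,028/2) × 14 = €7,196.00
Total = €7,193.58 + €7,196.00 = €14,389.58

€14,389.58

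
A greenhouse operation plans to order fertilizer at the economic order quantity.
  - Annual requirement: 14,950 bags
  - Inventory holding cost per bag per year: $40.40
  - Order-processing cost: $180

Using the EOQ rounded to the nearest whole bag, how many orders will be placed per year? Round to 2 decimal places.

40.96 orders per year

Q* = √(2·D·S / H) = √(2·14,950·180 / 40.4) = √133,217.8 ≈ 364.99 → Q = 365
Orders per year = D/Q = 14,950 / 365 = 40.959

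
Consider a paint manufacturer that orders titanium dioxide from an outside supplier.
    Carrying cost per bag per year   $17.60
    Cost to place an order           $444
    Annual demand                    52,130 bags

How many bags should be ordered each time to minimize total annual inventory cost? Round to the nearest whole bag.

Q* = √(2·D·S / H) = √(2·52,130·444 / 17.6) = √2,630,195.5 ≈ 1,621.79

1,622 bags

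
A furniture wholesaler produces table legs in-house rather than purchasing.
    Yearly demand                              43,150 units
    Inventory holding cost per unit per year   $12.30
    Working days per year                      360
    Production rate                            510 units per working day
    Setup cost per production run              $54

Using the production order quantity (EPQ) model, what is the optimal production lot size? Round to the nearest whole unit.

704 units

d = 43,150/360 = 119.8611 units/day;  effective holding cost H(1 − d/p) = 12.3·(1 − 119.8611/510) = 9.40923
Q* = √(2DS / H_eff) = √(2·43,150·54 / 9.40923) ≈ 703.76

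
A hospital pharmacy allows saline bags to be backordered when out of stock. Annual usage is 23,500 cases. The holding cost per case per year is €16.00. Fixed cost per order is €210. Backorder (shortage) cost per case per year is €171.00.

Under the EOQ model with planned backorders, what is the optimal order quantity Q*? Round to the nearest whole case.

821 cases

Basic EOQ = √(2·23,500·210/16) = 785.414
Backorder adjustment √((H+b)/b) = √((16+171)/171) = 1.0457
Q* = 785.414 × 1.0457 ≈ 821.34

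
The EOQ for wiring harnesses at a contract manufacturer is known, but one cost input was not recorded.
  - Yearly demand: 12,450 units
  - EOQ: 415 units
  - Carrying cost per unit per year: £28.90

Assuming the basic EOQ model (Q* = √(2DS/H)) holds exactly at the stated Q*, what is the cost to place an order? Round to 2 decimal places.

£199.89

EOQ relation: Q² = 2DS/H, so rearrange for the unknown.
S = Q²H / (2D) = 415² × 28.9 / (2 × 12,450) = 199.8917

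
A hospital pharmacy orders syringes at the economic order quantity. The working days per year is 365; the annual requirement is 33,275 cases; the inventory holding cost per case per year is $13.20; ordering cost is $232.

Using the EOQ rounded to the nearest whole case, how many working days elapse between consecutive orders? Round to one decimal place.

11.9 days

Optimal lot size Q* = (2 × 33,275 × $232 / $13.2)^½ ≈ 1,081.51 → Q = 1,082 cases
Days between orders = 365 / (D/Q) = 365 / 30.753 ≈ 11.869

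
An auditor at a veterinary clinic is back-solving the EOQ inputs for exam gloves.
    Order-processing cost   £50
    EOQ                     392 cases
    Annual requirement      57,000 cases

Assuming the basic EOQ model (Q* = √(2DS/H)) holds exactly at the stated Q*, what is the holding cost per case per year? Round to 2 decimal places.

£37.09

EOQ relation: Q² = 2DS/H, so rearrange for the unknown.
H = 2DS / Q² = 2 × 57,000 × 50 / 392² = 37.0939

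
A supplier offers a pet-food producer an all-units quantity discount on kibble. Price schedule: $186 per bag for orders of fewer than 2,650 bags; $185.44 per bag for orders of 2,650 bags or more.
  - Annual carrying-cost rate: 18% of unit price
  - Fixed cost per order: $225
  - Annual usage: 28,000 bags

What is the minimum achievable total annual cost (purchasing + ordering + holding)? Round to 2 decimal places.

$5,228,538.94

H₁ = 18%×$186 = $33.4800;  H₂ = 18%×$185.44 = $33.3792
EOQ₁ = √(2×28,000×225/33.4800) = 613.47  (< 2,650, feasible at tier 1)
EOQ₂ = √(2×28,000×225/33.3792) = 614.39  (< 2,650 → use Q = 2,650 at tier-2 price)
TC(tier 1 (EOQ₁), Q≈613.5) = $5,228,538.94
TC(tier 2, Q≈2,650.0) = $5,238,924.80
Minimum at tier 1 (EOQ₁): $5,228,538.94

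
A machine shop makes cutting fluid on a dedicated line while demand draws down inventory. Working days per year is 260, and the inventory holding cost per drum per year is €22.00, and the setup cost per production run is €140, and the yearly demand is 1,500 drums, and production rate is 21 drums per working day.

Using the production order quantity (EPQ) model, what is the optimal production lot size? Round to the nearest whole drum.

Daily demand d = 1,500/260 = 5.769; p = 21; 1 − d/p = 0.72527
EPQ = √(2DS / (H(1 − d/p)))
    = √(2 × 1,500 × 140 / (22 × 0.72527)) ≈ 162.24

162 drums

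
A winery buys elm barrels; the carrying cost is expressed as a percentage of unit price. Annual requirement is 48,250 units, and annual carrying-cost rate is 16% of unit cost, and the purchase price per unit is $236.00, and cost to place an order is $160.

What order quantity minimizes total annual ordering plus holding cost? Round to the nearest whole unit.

H = i·C = 0.16 × $236 = $37.7600 per unit-year
Q* = √(2·D·S / H) = √(2·48,250·160 / 37.76) = √408,898.3 ≈ 639.45

639 units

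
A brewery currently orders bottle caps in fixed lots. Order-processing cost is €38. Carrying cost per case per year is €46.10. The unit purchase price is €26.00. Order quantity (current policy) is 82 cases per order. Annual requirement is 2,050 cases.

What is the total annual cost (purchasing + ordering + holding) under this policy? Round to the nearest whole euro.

Orders/yr = 2,050/82 = 25.000; ordering cost = 25.000 × €38 = €950.00
Average inventory = 82/2 = 41; holding cost = 41 × €46.1 = €1,890.10
Purchase cost = D·C = 2,050 × 26 = €53,300.00
Total = €950.00 + €1,890.10 + €53,300.00 = €56,140.10

€56,140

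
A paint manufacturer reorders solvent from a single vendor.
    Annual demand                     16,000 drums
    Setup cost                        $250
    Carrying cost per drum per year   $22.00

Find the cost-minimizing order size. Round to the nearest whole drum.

603 drums

EOQ = √(2DS/H) = √(2 × 16,000 × 250 / 22)
    = √(363,636.36) ≈ 603.02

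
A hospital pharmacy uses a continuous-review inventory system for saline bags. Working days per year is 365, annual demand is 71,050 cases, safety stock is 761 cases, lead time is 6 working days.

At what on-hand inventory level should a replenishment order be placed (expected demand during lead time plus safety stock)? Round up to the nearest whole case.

1,929 cases

Daily demand d = 71,050 / 365 = 194.658 cases/day
Demand during lead time = 194.658 × 6 = 1,167.95
Reorder point = 1,167.95 + 761 = 1,928.95 → round up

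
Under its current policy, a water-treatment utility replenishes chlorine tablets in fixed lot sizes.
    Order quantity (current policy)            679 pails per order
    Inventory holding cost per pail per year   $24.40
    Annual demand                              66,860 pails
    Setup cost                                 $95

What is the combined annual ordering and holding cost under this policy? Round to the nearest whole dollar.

Ordering: D/Q × S = 66,860/679 × $95 = $9,354.49
Holding:  Q/2 × H = 679/2 × $24.4 = $8,283.80
Total = $9,354.49 + $8,283.80 = $17,638.29

$17,638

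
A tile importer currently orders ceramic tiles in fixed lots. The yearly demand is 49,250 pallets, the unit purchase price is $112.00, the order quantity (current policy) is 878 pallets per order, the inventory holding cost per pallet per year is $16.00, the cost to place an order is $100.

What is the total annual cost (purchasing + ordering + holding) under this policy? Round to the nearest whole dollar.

$5,528,633

Ordering: D/Q × S = 49,250/878 × $100 = $5,609.34
Holding:  Q/2 × H = 878/2 × $16 = $7,024.00
Purchase cost = D·C = 49,250 × 112 = $5,516,000.00
Total = $5,609.34 + $7,024.00 + $5,516,000.00 = $5,528,633.34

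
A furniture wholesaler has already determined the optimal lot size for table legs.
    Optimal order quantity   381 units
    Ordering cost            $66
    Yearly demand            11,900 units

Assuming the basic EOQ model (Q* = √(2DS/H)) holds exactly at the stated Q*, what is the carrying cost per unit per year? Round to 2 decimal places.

$10.82

EOQ relation: Q² = 2DS/H, so rearrange for the unknown.
H = 2DS / Q² = 2 × 11,900 × 66 / 381² = 10.8211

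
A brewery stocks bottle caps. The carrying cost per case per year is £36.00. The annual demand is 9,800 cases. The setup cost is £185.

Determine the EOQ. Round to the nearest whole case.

2DS/H = 2·9,800·185/36 = 100,722.22
EOQ = √100,722.22 ≈ 317.37

317 cases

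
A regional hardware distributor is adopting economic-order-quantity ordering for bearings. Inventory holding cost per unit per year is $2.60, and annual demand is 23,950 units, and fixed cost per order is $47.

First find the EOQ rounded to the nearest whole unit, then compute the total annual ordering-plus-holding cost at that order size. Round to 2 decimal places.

$2,419.38

Optimal lot size Q* = (2 × 23,950 × $47 / $2.6)^½ ≈ 930.53 → Q = 931 units
Ordering: D/Q × S = 23,950/931 × $47 = $1,209.08
Holding:  Q/2 × H = 931/2 × $2.6 = $1,210.30
Total = $1,209.08 + $1,210.30 = $2,419.38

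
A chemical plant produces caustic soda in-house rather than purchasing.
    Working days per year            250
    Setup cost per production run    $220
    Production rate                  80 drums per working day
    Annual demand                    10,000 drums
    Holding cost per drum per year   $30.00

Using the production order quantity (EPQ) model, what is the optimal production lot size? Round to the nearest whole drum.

d = 10,000/250 = 40.0000 drums/day;  effective holding cost H(1 − d/p) = 30·(1 − 40.0000/80) = 15.00000
Q* = √(2DS / H_eff) = √(2·10,000·220 / 15.00000) ≈ 541.60

542 drums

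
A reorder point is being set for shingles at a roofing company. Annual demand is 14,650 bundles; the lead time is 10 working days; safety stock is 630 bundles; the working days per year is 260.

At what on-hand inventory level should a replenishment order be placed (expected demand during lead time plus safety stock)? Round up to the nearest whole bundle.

Daily demand d = 14,650 / 260 = 56.346 bundles/day
Demand during lead time = 56.346 × 10 = 563.46
Reorder point = 563.46 + 630 = 1,193.46 → round up

1,194 bundles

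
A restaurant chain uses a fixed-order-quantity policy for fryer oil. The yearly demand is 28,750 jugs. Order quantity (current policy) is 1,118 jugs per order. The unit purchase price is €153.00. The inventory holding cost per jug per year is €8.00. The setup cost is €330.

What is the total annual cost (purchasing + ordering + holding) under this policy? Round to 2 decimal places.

€4,411,708.14

Annual ordering cost = (D/Q)·S = (28,750/1,118) × 330 = €8,486.14
Annual holding cost  = (Q/2)·H = (1,118/2) × 8 = €4,472.00
Purchase cost = D·C = 28,750 × 153 = €4,398,750.00
Total = €8,486.14 + €4,472.00 + €4,398,750.00 = €4,411,708.14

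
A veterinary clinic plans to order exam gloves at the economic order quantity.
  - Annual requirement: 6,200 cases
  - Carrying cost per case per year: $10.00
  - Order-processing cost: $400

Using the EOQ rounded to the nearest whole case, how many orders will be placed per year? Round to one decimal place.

8.8 orders per year

Optimal lot size Q* = (2 × 6,200 × $400 / $10)^½ ≈ 704.27 → Q = 704
Orders per year = D/Q = 6,200 / 704 = 8.807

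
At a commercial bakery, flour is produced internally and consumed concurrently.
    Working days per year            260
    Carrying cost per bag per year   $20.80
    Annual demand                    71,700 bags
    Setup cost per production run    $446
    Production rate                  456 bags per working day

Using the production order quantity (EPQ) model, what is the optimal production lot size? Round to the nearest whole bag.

2,789 bags

Daily demand d = 71,700/260 = 275.769; p = 456; 1 − d/p = 0.39524
EPQ = √(2DS / (H(1 − d/p)))
    = √(2 × 71,700 × 446 / (20.8 × 0.39524)) ≈ 2,789.19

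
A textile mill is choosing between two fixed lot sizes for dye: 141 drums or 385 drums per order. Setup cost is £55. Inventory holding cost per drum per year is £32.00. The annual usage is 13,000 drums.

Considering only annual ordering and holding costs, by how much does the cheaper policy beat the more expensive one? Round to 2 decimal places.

For each Q, cost = (D/Q)·S + (Q/2)·H.
TC(141) = (13,000/141)×55 + (141/2)×32 = £7,326.92
TC(385) = (13,000/385)×55 + (385/2)×32 = £8,017.14
Lots of 141 are cheaper by £690.22.

£690.22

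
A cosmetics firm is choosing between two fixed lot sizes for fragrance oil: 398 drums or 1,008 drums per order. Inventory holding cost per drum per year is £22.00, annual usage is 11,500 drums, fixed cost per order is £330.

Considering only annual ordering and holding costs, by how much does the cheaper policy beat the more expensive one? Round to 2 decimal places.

For each Q, cost = (D/Q)·S + (Q/2)·H.
TC(398) = (11,500/398)×330 + (398/2)×22 = £13,913.18
TC(1,008) = (11,500/1,008)×330 + (1,008/2)×22 = £14,852.88
Cheaper: Q = 398.  Difference = £939.71

£939.71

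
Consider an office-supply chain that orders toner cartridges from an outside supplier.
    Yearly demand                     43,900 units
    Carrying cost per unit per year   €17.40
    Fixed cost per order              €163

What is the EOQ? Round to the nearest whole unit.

2DS/H = 2·43,900·163/17.4 = 822,494.25
EOQ = √822,494.25 ≈ 906.91

907 units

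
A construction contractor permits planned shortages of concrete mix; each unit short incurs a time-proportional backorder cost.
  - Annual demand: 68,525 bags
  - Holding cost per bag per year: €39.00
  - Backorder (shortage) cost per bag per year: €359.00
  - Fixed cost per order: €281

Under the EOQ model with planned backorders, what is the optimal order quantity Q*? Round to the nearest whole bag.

Basic EOQ = √(2·68,525·281/39) = 993.712
Backorder adjustment √((H+b)/b) = √((39+359)/359) = 1.0529
Q* = 993.712 × 1.0529 ≈ 1,046.30

1,046 bags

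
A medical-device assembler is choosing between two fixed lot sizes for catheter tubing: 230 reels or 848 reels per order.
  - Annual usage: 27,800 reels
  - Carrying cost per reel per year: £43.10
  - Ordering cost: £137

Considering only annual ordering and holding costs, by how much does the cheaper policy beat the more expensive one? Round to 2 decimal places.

For each Q, cost = (D/Q)·S + (Q/2)·H.
TC(230) = (27,800/230)×137 + (230/2)×43.1 = £21,515.63
TC(848) = (27,800/848)×137 + (848/2)×43.1 = £22,765.67
Cheaper: Q = 230.  Difference = £1,250.04

£1,250.04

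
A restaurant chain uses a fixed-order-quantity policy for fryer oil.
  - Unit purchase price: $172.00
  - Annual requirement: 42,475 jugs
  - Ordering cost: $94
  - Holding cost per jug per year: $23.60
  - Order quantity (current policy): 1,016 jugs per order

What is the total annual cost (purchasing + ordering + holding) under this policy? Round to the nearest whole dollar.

Ordering: D/Q × S = 42,475/1,016 × $94 = $3,929.77
Holding:  Q/2 × H = 1,016/2 × $23.6 = $11,988.80
Purchase cost = D·C = 42,475 × 172 = $7,305,700.00
Total = $3,929.77 + $11,988.80 + $7,305,700.00 = $7,321,618.57

$7,321,619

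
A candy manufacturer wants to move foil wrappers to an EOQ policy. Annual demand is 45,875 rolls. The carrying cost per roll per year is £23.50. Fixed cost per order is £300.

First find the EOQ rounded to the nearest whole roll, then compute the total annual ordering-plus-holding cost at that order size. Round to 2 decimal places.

£25,433.00

EOQ = √(2DS/H) = √(2 × 45,875 × 300 / 23.5)
    = √(1,171,276.60) ≈ 1,082.26 → Q = 1,082 rolls
Annual ordering cost = (D/Q)·S = (45,875/1,082) × 300 = £12,719.50
Annual holding cost  = (Q/2)·H = (1,082/2) × 23.5 = £12,713.50
Total = £12,719.50 + £12,713.50 = £25,433.00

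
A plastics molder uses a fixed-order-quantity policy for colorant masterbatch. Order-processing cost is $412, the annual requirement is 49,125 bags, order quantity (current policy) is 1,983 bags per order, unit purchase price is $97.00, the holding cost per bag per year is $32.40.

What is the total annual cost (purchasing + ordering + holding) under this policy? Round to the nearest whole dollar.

Annual ordering cost = (D/Q)·S = (49,125/1,983) × 412 = $10,206.51
Annual holding cost  = (Q/2)·H = (1,983/2) × 32.4 = $32,124.60
Purchase cost = D·C = 49,125 × 97 = $4,765,125.00
Total = $10,206.51 + $32,124.60 + $4,765,125.00 = $4,807,456.11

$4,807,456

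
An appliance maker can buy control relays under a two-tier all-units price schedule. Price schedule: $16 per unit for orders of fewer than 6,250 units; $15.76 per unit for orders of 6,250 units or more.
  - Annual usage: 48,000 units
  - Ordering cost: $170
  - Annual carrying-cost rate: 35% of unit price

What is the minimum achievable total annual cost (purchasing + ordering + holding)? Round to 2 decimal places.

$775,023.10

H₁ = 35%×$16 = $5.6000;  H₂ = 35%×$15.76 = $5.5160
EOQ₁ = √(2×48,000×170/5.6000) = 1,707.13  (< 6,250, feasible at tier 1)
EOQ₂ = √(2×48,000×170/5.5160) = 1,720.08  (< 6,250 → use Q = 6,250 at tier-2 price)
TC(tier 1 (EOQ₁), Q≈1,707.1) = $777,559.92
TC(tier 2, Q≈6,250.0) = $775,023.10
Minimum at tier 2: $775,023.10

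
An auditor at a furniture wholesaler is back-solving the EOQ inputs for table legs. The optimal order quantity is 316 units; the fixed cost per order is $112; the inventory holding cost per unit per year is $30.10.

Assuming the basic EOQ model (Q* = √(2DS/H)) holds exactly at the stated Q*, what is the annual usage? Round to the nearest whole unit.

13,418 units per year

Since Q* = (2DS/H)^½, squaring gives Q*²·H = 2DS.
D = Q²H / (2S) = 316² × 30.1 / (2 × 112) = 13,418.15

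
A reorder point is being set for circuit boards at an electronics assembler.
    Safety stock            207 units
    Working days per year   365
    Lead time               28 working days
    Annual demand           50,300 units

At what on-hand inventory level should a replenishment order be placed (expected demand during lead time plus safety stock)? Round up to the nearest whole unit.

Daily demand d = 50,300 / 365 = 137.808 units/day
Demand during lead time = 137.808 × 28 = 3,858.63
Reorder point = 3,858.63 + 207 = 4,065.63 → round up

4,066 units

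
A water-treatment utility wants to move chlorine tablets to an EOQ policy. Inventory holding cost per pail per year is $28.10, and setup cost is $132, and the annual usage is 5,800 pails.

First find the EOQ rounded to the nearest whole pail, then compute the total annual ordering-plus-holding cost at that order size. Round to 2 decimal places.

2DS/H = 2·5,800·132/28.1 = 54,491.10
EOQ = √54,491.10 ≈ 233.43 → Q = 233 pails
Annual ordering cost = (D/Q)·S = (5,800/233) × 132 = $3,285.84
Annual holding cost  = (Q/2)·H = (233/2) × 28.1 = $3,273.65
Total = $3,285.84 + $3,273.65 = $6,559.49

$6,559.49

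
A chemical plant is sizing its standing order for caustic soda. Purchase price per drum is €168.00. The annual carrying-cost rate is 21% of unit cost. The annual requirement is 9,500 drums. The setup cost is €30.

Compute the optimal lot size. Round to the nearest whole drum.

127 drums

H = i·C = 0.21 × €168 = €35.2800 per drum-year
EOQ = √(2DS/H) = √(2 × 9,500 × 30 / 35.28)
    = √(16,156.46) ≈ 127.11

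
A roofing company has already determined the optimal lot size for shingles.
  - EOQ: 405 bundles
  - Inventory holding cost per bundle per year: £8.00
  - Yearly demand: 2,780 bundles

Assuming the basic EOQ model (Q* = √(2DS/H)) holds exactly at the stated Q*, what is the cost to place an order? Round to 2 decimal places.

EOQ relation: Q² = 2DS/H, so rearrange for the unknown.
S = Q²H / (2D) = 405² × 8 / (2 × 2,780) = 236.0072

£236.01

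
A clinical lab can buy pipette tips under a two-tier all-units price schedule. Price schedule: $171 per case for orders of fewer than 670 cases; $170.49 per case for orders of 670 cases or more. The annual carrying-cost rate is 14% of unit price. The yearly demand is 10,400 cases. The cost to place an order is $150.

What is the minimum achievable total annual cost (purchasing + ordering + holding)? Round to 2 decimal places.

$1,783,420.34

H₁ = 14%×$171 = $23.9400;  H₂ = 14%×$170.49 = $23.8686
EOQ₁ = √(2×10,400×150/23.9400) = 361.01  (< 670, feasible at tier 1)
EOQ₂ = √(2×10,400×150/23.8686) = 361.55  (< 670 → use Q = 670 at tier-2 price)
TC(tier 1 (EOQ₁), Q≈361.0) = $1,787,042.50
TC(tier 2, Q≈670.0) = $1,783,420.34
Minimum at tier 2: $1,783,420.34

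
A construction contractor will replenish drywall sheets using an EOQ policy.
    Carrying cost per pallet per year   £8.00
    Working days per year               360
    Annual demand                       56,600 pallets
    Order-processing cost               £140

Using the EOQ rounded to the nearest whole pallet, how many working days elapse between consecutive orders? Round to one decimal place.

Optimal lot size Q* = (2 × 56,600 × £140 / £8)^½ ≈ 1,407.48 → Q = 1,407 pallets
Cycle time = (working days × Q)/D = (360 × 1,407) / 56,600 = 8.949 days

8.9 days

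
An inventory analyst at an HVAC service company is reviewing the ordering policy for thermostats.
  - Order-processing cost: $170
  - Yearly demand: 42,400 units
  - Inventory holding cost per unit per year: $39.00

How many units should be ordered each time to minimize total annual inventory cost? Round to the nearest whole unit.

2DS/H = 2·42,400·170/39 = 369,641.03
EOQ = √369,641.03 ≈ 607.98

608 units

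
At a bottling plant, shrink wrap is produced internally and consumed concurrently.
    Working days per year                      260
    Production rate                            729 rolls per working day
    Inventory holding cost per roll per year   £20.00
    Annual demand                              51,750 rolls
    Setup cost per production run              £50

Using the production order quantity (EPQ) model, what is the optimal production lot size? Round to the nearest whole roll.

d = 51,750/260 = 199.0385 rolls/day;  effective holding cost H(1 − d/p) = 20·(1 − 199.0385/729) = 14.53941
Q* = √(2DS / H_eff) = √(2·51,750·50 / 14.53941) ≈ 596.60

597 rolls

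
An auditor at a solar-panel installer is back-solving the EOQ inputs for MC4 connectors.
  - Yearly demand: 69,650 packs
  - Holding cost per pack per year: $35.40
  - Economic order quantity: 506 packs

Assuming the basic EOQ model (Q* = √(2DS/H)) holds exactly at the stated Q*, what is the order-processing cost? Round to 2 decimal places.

From Q* = √(2DS/H) ⇒ Q*² = 2DS/H.
S = Q²H / (2D) = 506² × 35.4 / (2 × 69,650) = 65.0659

$65.07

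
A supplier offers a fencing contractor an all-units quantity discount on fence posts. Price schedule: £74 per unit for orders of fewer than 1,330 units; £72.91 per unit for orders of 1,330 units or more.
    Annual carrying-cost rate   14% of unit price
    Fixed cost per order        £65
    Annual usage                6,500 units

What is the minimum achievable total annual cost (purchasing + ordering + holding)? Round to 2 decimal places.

£481,020.59

H₁ = 14%×£74 = £10.3600;  H₂ = 14%×£72.91 = £10.2074
EOQ₁ = √(2×6,500×65/10.3600) = 285.59  (< 1,330, feasible at tier 1)
EOQ₂ = √(2×6,500×65/10.2074) = 287.72  (< 1,330 → use Q = 1,330 at tier-2 price)
TC(tier 1 (EOQ₁), Q≈285.6) = £483,958.75
TC(tier 2, Q≈1,330.0) = £481,020.59
Minimum at tier 2: £481,020.59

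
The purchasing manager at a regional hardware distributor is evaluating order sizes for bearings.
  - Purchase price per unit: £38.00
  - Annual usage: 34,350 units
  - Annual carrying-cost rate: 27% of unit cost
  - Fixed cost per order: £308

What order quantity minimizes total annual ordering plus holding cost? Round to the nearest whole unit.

Carrying cost H = £38 × 27% = £10.2600/unit/yr
2DS/H = 2·34,350·308/10.26 = 2,062,339.18
EOQ = √2,062,339.18 ≈ 1,436.08

1,436 units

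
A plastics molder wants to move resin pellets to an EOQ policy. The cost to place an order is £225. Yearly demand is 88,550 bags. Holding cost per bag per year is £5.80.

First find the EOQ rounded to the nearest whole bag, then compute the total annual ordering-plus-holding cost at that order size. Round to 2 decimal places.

£15,202.48

Optimal lot size Q* = (2 × 88,550 × £225 / £5.8)^½ ≈ 2,621.12 → Q = 2,621 bags
Ordering: D/Q × S = 88,550/2,621 × £225 = £7,601.58
Holding:  Q/2 × H = 2,621/2 × £5.8 = £7,600.90
Total = £7,601.58 + £7,600.90 = £15,202.48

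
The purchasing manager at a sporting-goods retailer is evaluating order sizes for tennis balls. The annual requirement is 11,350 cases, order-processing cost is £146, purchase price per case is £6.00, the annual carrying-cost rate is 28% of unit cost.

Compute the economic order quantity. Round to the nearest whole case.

1,405 cases

H = i·C = 0.28 × £6 = £1.6800 per case-year
EOQ = √(2DS/H) = √(2 × 11,350 × 146 / 1.68)
    = √(1,972,738.10) ≈ 1,404.54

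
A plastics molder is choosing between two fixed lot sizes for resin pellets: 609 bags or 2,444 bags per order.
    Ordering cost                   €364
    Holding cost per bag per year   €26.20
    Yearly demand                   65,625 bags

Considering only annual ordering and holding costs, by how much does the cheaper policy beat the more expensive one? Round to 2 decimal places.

TC(Q) = (D/Q)S + (Q/2)H
TC(609) = (65,625/609)×364 + (609/2)×26.2 = €47,202.04
TC(2,444) = (65,625/2,444)×364 + (2,444/2)×26.2 = €41,790.34
|ΔTC| = |€47,202.04 − €41,790.34| = €5,411.70

€5,411.70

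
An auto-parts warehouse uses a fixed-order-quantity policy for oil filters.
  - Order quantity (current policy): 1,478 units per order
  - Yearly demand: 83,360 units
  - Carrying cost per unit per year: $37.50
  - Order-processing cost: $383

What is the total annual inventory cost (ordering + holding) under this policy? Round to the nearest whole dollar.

$49,314

Annual ordering cost = (D/Q)·S = (83,360/1,478) × 383 = $21,601.41
Annual holding cost  = (Q/2)·H = (1,478/2) × 37.5 = $27,712.50
Total = $21,601.41 + $27,712.50 = $49,313.91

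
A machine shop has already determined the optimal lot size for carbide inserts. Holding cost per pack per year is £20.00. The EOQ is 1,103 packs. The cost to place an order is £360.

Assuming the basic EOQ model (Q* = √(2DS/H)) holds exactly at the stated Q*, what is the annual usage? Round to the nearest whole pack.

33,795 packs per year

Since Q* = (2DS/H)^½, squaring gives Q*²·H = 2DS.
D = Q²H / (2S) = 1,103² × 20 / (2 × 360) = 33,794.69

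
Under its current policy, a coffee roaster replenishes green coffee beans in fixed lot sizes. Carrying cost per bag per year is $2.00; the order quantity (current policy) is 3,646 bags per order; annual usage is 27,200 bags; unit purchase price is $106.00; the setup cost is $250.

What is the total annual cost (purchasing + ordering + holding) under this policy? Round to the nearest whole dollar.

$2,888,711

Orders/yr = 27,200/3,646 = 7.460; ordering cost = 7.460 × $250 = $1,865.06
Average inventory = 3,646/2 = 1823; holding cost = 1823 × $2 = $3,646.00
Purchase cost = D·C = 27,200 × 106 = $2,883,200.00
Total = $1,865.06 + $3,646.00 + $2,883,200.00 = $2,888,711.06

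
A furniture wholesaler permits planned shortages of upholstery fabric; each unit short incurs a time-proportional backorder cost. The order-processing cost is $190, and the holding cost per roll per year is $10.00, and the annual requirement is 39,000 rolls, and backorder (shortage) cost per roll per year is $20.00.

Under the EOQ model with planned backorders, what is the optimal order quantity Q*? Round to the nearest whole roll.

1,491 rolls

Q* = √(2DS/H) · √((H + b)/b)
   = √(2 × 39,000 × 190 / 10) · √((10 + 20) / 20)
   = 1,217.374 × 1.2247 ≈ 1,490.97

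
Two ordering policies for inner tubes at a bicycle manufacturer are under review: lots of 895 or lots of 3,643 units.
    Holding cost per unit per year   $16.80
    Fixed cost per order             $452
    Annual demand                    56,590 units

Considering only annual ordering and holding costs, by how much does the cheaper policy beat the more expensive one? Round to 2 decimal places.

TC(Q) = (D/Q)S + (Q/2)H
TC(895) = (56,590/895)×452 + (895/2)×16.8 = $36,097.53
TC(3,643) = (56,590/3,643)×452 + (3,643/2)×16.8 = $37,622.52
|ΔTC| = |$36,097.53 − $37,622.52| = $1,524.99

$1,524.99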